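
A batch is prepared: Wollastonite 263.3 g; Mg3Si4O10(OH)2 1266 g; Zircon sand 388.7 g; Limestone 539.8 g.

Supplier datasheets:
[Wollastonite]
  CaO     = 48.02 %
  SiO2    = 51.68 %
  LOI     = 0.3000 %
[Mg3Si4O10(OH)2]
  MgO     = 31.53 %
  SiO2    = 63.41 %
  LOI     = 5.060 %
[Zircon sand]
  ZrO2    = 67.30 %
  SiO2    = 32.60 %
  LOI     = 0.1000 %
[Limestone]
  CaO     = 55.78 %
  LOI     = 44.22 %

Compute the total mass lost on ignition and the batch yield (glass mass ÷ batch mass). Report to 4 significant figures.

In-progress results are shown with 4-significant-figure rounding when written out. All arithmetic holds exact precision at every stage — each reported figure takes just one rounding; all derived quantities are re-derived in full precision (four oxide percentages, totals, yield, net glass mass, ignition loss) from the weighed amounts at 2154 g of glass, exactly as shown in the problem or answer text.
Per-material ignition loss:
  Wollastonite: 263.3 × 0.003000 = 0.7899 g
  Mg3Si4O10(OH)2: 1266 × 0.05060 = 64.06 g
  Zircon sand: 388.7 × 0.001000 = 0.3887 g
  Limestone: 539.8 × 0.4422 = 238.7 g
Total LOI = 303.9 g
Glass = batch − LOI = 2458 − 303.9 = 2154 g

LOI loss = 303.9 g; glass = 2154 g; yield = 87.63%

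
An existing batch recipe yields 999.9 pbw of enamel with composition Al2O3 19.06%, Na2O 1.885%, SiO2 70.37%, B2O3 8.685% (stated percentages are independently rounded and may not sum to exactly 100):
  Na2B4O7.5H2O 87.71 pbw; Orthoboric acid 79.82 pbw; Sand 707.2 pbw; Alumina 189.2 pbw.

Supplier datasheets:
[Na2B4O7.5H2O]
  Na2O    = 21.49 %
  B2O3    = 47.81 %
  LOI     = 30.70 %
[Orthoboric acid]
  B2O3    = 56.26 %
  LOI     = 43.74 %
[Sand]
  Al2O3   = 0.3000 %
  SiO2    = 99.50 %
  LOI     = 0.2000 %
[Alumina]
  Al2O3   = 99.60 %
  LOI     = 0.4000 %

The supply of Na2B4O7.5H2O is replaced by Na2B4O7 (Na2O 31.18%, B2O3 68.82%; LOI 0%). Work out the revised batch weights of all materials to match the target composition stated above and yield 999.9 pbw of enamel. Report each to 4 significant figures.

Revised batch per 999.9 pbw enamel:
  Na2B4O7: 60.45 pbw
  Orthoboric acid: 80.41 pbw
  Sand: 707.2 pbw
  Alumina: 189.2 pbw
Total batch = 1037 pbw; LOI loss = 37.34 pbw

The intermediate values appear rounded off to 4 significant figures between the steps — all arithmetic keeps full precision in every operation; each reported number sees exactly one rounding — the derived quantities (totals, the four compositions, ignition loss, the yield, net glass mass) are rebuilt in exact precision from the batch weights for 999.9 pbw of glass as written in problem or answer.
Target masses of each oxide per 999.9 pbw enamel:
  Al2O3: 19.06% × 999.9 = 190.6 pbw
  Na2O: 1.885% × 999.9 = 18.85 pbw
  SiO2: 70.37% × 999.9 = 703.6 pbw
  B2O3: 8.685% × 999.9 = 86.84 pbw
Checking each oxide sum given the weights on record, at the basis given (every target is met by its sum modulo rounding of the values):
  Al2O3: 707.2·0.003000 + 189.2·0.9960 = 190.6 pbw (target 190.6 pbw)
  Na2O: 60.45·0.3118 = 18.85 pbw (target 18.85 pbw)
  SiO2: 707.2·0.9950 = 703.7 pbw (target 703.6 pbw)
  B2O3: 60.45·0.6882 + 80.41·0.5626 = 86.84 pbw (target 86.84 pbw)
The glass-mass cross-check: net batch after ignition = 999.9 pbw (the Σ of target masses is 999.9 pbw; stated basis 999.9 pbw — any gap is answer rounding).
Summing the batch: Σ batch = 1037 pbw; Σ batch·LOI gives LOI loss = 37.34 pbw; as yield: glass ÷ batch → 96.40%.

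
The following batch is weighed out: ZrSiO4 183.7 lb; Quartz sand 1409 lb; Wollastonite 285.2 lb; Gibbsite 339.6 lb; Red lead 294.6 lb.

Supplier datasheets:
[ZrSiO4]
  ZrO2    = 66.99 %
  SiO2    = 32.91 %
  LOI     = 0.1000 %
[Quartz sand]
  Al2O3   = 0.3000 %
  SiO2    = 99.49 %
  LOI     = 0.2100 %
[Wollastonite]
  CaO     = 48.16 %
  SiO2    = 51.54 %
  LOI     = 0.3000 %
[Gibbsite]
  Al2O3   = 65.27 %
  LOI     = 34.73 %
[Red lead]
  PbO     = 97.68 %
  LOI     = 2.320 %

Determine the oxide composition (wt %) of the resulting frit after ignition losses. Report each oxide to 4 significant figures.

Glass mass = 2383 lb (batch 2512 − LOI 128.8).
Composition: Al2O3 9.478%, ZrO2 5.163%, CaO 5.763%, PbO 12.07%, SiO2 67.52%

Intermediates are shown (rounded to 4 significant digits) between the steps. All arithmetic carries full float precision from start to finish; a single rounding finalizes every reported result; all derived quantities, including glass mass, the totals, ignition loss, five oxide percentages, yield, are rebuilt from the batch weights at 2383 lb of glass at exact precision, as quoted within the question or the answer.
Per-oxide mass from batch:
  Al2O3: 1409·0.003000 + 339.6·0.6527 = 225.9 lb
  ZrO2: 183.7·0.6699 = 123.1 lb
  CaO: 285.2·0.4816 = 137.4 lb
  PbO: 294.6·0.9768 = 287.8 lb
  SiO2: 183.7·0.3291 + 1409·0.9949 + 285.2·0.5154 = 1609 lb
LOI: 183.7·0.001000 + 1409·0.002100 + 285.2·0.003000 + 339.6·0.3473 + 294.6·0.02320 = 128.8 lb
The glass mass, total less LOI, = 2512 − 128.8 = 2383 lb (consistent with Σ oxide mass)
wt % = oxide mass / glass mass × 100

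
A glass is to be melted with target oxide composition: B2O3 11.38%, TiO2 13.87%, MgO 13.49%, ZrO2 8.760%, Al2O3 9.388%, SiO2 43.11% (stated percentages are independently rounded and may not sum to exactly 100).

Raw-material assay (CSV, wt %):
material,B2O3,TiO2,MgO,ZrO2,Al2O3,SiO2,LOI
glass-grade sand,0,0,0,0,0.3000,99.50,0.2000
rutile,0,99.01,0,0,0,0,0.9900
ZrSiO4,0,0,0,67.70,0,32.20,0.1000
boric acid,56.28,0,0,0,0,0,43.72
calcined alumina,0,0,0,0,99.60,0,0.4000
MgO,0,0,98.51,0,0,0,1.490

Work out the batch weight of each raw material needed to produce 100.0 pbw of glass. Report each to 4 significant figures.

Batch per 100.0 pbw glass:
  glass-grade sand: 39.14 pbw
  rutile: 14.01 pbw
  ZrSiO4: 12.94 pbw
  boric acid: 20.22 pbw
  calcined alumina: 9.308 pbw
  MgO: 13.69 pbw
Total batch = 109.3 pbw; LOI loss = 9.311 pbw; yield = 91.48%

In-progress results are printed, rounded to 4 significant digits, on the page. Each numeric step maintains exact precision throughout; a single rounding yields every reported number — the derived quantities, including LOI, the six compositions, totals, the yield, net glass mass, are computed starting from the weights per 100.0 pbw of glass at exact precision exactly as shown in the question or the answer.
Oxide-by-oxide targets in 100.0 pbw glass:
  B2O3: 11.38% × 100.0 = 11.38 pbw
  TiO2: 13.87% × 100.0 = 13.87 pbw
  MgO: 13.49% × 100.0 = 13.49 pbw
  ZrO2: 8.760% × 100.0 = 8.760 pbw
  Al2O3: 9.388% × 100.0 = 9.388 pbw
  SiO2: 43.11% × 100.0 = 43.11 pbw
Mass-balance tally per oxide given the weights on record, under the basis named above (summed amounts equal target values once rounding is allowed for):
  B2O3: 20.22·0.5628 = 11.38 pbw (target 11.38 pbw)
  TiO2: 14.01·0.9901 = 13.87 pbw (target 13.87 pbw)
  MgO: 13.69·0.9851 = 13.49 pbw (target 13.49 pbw)
  ZrO2: 12.94·0.6770 = 8.760 pbw (target 8.760 pbw)
  Al2O3: 39.14·0.003000 + 9.308·0.9960 = 9.388 pbw (target 9.388 pbw)
  SiO2: 39.14·0.9950 + 12.94·0.3220 = 43.11 pbw (target 43.11 pbw)
Glass-mass bookkeeping: net batch after ignition = 100.0 pbw (the Σ of target masses is 100.0 pbw; with the basis standing at 100.0 pbw — differing by rounding only).
Batch total: Σ batch = 109.3 pbw; LOI loss = Σ batch·LOI = 9.311 pbw; glass ÷ batch gives a yield of 91.48%.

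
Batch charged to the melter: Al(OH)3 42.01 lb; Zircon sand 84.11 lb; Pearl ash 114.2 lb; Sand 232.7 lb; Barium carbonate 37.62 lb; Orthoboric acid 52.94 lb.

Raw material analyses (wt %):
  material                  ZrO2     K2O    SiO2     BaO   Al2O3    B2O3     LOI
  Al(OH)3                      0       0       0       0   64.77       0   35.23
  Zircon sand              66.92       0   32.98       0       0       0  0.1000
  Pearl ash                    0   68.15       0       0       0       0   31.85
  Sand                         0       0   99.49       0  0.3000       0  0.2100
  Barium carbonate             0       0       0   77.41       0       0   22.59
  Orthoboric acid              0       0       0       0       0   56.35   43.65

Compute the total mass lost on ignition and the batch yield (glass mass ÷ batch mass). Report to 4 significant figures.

Each numeric step runs at full float precision at every stage — values along the way appear, rounded to four significant digits, on the page. A single rounding finalizes each reported value. The derived quantities, which include net glass mass, the totals, ignition loss, the yield, six oxide percentages, are carried in full precision, as quoted within the problem or answer text, from the weighed amounts at 480.2 lb of glass.
LOI of each material in turn:
  Al(OH)3: 42.01 × 0.3523 = 14.80 lb
  Zircon sand: 84.11 × 0.001000 = 0.08411 lb
  Pearl ash: 114.2 × 0.3185 = 36.37 lb
  Sand: 232.7 × 0.002100 = 0.4887 lb
  Barium carbonate: 37.62 × 0.2259 = 8.498 lb
  Orthoboric acid: 52.94 × 0.4365 = 23.11 lb
Total LOI = 83.35 lb
Glass = batch − LOI = 563.6 − 83.35 = 480.2 lb

LOI loss = 83.35 lb; glass = 480.2 lb; yield = 85.21%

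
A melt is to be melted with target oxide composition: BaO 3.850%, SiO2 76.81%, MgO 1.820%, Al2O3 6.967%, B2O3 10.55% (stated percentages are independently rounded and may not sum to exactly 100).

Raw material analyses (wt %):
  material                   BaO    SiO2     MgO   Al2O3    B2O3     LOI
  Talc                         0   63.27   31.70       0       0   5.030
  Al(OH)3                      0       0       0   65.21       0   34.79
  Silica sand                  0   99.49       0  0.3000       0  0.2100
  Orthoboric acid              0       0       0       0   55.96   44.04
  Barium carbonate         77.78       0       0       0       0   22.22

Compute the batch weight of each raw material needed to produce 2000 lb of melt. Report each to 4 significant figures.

The working math maintains full precision throughout. Intermediates appear (rounded to four significant figures) as written. A single rounding finalizes each reported figure — the derived quantities, which include the yield, net glass mass, five oxide percentages, totals, LOI, are rebuilt in full precision, as given in problem or answer, starting from the weights for 2000 lb of glass.
Target oxide masses per 2000 lb melt:
  BaO: 3.850% × 2000 = 77.00 lb
  SiO2: 76.81% × 2000 = 1536 lb
  MgO: 1.820% × 2000 = 36.40 lb
  Al2O3: 6.967% × 2000 = 139.3 lb
  B2O3: 10.55% × 2000 = 211.0 lb
A balance pass over the oxides, working from each reported weight, relative to the basis at hand (every target is met by its sum given rounding of the digits):
  BaO: 99.00·0.7778 = 77.00 lb (target 77.00 lb)
  SiO2: 114.8·0.6327 + 1471·0.9949 = 1536 lb (target 1536 lb)
  MgO: 114.8·0.3170 = 36.39 lb (target 36.40 lb)
  Al2O3: 206.9·0.6521 + 1471·0.003000 = 139.3 lb (target 139.3 lb)
  B2O3: 377.1·0.5596 = 211.0 lb (target 211.0 lb)
Auditing the glass mass value: total charge less LOI = 2000 lb (summing oxide targets gives 2000 lb; the stated basis being 2000 lb — rounding explains the deltas).
Whole-batch sum: Σ batch = 2269 lb; ignition loss, Σ(batch × LOI) = 268.9 lb; yield = glass ÷ total batch = 88.15%.

Batch per 2000 lb melt:
  Talc: 114.8 lb
  Al(OH)3: 206.9 lb
  Silica sand: 1471 lb
  Orthoboric acid: 377.1 lb
  Barium carbonate: 99.00 lb
Total batch = 2269 lb; LOI loss = 268.9 lb; yield = 88.15%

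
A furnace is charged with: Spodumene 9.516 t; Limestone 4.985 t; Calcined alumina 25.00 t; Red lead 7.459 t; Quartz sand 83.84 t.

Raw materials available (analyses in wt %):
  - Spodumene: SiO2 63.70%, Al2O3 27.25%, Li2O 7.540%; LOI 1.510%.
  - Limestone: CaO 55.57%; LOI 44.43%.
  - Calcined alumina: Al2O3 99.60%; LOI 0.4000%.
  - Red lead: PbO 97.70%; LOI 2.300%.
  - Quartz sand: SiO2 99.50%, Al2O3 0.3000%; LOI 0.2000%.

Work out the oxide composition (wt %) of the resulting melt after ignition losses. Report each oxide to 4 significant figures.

All internal work holds exact precision from start to finish — mid-chain values are displayed rounded off to 4 significant figures within the worked lines. Each reported result is rounded only once; the derived quantities (ignition loss, the yield, the five compositions, glass mass, the totals) are carried from the batch weights at 128.0 t of glass at full float precision, exactly as shown in problem or answer.
Delivered oxide masses:
  PbO: 7.459·0.9770 = 7.287 t
  SiO2: 9.516·0.6370 + 83.84·0.9950 = 89.48 t
  Al2O3: 9.516·0.2725 + 25.00·0.9960 + 83.84·0.003000 = 27.74 t
  Li2O: 9.516·0.07540 = 0.7175 t
  CaO: 4.985·0.5557 = 2.770 t
LOI: 9.516·0.01510 + 4.985·0.4443 + 25.00·0.004000 + 7.459·0.02300 + 83.84·0.002000 = 2.798 t
Net of LOI, the glass mass = 130.8 − 2.798 = 128.0 t (= the summed oxide contributions)
percent share: oxide ÷ glass, ×100

Glass mass = 128.0 t (batch 130.8 − LOI 2.798).
Composition: PbO 5.693%, SiO2 69.91%, Al2O3 21.68%, Li2O 0.5605%, CaO 2.164%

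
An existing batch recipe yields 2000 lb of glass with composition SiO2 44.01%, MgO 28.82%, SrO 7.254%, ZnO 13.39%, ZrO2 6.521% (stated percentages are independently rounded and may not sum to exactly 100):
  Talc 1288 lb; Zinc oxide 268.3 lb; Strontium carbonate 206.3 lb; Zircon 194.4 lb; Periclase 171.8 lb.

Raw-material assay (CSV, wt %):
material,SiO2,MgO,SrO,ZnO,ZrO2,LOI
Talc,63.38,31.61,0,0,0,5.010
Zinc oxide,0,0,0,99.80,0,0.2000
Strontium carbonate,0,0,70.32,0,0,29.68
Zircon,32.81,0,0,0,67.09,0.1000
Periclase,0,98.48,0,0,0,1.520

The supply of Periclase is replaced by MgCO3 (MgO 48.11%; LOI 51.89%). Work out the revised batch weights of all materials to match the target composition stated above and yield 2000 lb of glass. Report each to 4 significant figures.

Revised batch per 2000 lb glass:
  Talc: 1288 lb
  Zinc oxide: 268.3 lb
  Strontium carbonate: 206.3 lb
  Zircon: 194.4 lb
  MgCO3: 351.7 lb
Total batch = 2309 lb; LOI loss = 309.0 lb

Intermediates appear, with 4-significant-figure rounding, when written out; every computation maintains full float precision throughout. Each reported value sees exactly one rounding. The derived quantities are carried from the weighed amounts per 2000 lb of glass in full precision (ignition loss, glass mass, the five compositions, the yield, the totals) exactly as printed in the problem or the answer.
Target masses of each oxide per 2000 lb glass:
  SiO2: 44.01% × 2000 = 880.2 lb
  MgO: 28.82% × 2000 = 576.4 lb
  SrO: 7.254% × 2000 = 145.1 lb
  ZnO: 13.39% × 2000 = 267.8 lb
  ZrO2: 6.521% × 2000 = 130.4 lb
A balance pass over the oxides, given the weights on record, against the basis in use (every target is met by its sum up to rounding of the answer):
  SiO2: 1288·0.6338 + 194.4·0.3281 = 880.1 lb (target 880.2 lb)
  MgO: 1288·0.3161 + 351.7·0.4811 = 576.3 lb (target 576.4 lb)
  SrO: 206.3·0.7032 = 145.1 lb (target 145.1 lb)
  ZnO: 268.3·0.9980 = 267.8 lb (target 267.8 lb)
  ZrO2: 194.4·0.6709 = 130.4 lb (target 130.4 lb)
Auditing the glass mass value: whole batch net of LOI = 2000 lb (oxide target masses add up to 2000 lb; with the basis standing at 2000 lb — a pure rounding effect).
Batch grand total — Σ batch = 2309 lb; loss to ignition Σ batch·LOI = 309.0 lb; the yield ratio, glass ÷ batch: 86.62%.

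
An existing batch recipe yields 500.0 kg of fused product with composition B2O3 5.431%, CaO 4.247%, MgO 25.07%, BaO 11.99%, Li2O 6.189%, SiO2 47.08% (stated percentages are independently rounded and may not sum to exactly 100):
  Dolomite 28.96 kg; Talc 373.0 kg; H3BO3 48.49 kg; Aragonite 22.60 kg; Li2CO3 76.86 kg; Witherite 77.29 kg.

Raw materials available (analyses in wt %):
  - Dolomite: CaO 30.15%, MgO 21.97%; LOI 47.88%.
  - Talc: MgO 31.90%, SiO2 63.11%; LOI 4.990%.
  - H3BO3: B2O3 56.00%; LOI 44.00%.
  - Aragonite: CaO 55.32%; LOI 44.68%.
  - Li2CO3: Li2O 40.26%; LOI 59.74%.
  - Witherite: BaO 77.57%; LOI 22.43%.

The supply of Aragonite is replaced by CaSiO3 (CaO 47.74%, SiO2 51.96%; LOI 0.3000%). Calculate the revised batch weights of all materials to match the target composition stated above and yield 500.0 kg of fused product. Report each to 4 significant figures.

In-progress results are shown (rounded to 4 significant digits) between the steps; the whole derivation maintains exact precision throughout — a single rounding produces every reported figure — derived quantities are recomputed at full float precision (the totals, glass mass, six oxide percentages, ignition loss, yield) from the batch weights at 500.0 kg of glass, as they appear in question or answer.
The oxide mass targets at 500.0 kg fused product:
  B2O3: 5.431% × 500.0 = 27.16 kg
  CaO: 4.247% × 500.0 = 21.24 kg
  MgO: 25.07% × 500.0 = 125.4 kg
  BaO: 11.99% × 500.0 = 59.95 kg
  Li2O: 6.189% × 500.0 = 30.94 kg
  SiO2: 47.08% × 500.0 = 235.4 kg
A balance pass over the oxides, working from each reported weight, versus the basis set out (sum by sum, the targets are met once rounding is allowed for):
  B2O3: 48.49·0.5600 = 27.15 kg (target 27.16 kg)
  CaO: 46.80·0.3015 + 14.92·0.4774 = 21.23 kg (target 21.24 kg)
  MgO: 46.80·0.2197 + 360.7·0.3190 = 125.3 kg (target 125.4 kg)
  BaO: 77.29·0.7757 = 59.95 kg (target 59.95 kg)
  Li2O: 76.86·0.4026 = 30.94 kg (target 30.94 kg)
  SiO2: 360.7·0.6311 + 14.92·0.5196 = 235.4 kg (target 235.4 kg)
The glass-mass cross-check: batch Σ − ignition loss = 500.0 kg (summing oxide targets gives 500.0 kg; basis as stated: 500.0 kg — gaps are rounding artifacts).
Adding the batch up: Σ batch = 625.1 kg; loss to ignition Σ batch·LOI = 125.0 kg; glass ÷ batch gives a yield of 80.00%.

Revised batch per 500.0 kg fused product:
  Dolomite: 46.80 kg
  Talc: 360.7 kg
  H3BO3: 48.49 kg
  CaSiO3: 14.92 kg
  Li2CO3: 76.86 kg
  Witherite: 77.29 kg
Total batch = 625.1 kg; LOI loss = 125.0 kg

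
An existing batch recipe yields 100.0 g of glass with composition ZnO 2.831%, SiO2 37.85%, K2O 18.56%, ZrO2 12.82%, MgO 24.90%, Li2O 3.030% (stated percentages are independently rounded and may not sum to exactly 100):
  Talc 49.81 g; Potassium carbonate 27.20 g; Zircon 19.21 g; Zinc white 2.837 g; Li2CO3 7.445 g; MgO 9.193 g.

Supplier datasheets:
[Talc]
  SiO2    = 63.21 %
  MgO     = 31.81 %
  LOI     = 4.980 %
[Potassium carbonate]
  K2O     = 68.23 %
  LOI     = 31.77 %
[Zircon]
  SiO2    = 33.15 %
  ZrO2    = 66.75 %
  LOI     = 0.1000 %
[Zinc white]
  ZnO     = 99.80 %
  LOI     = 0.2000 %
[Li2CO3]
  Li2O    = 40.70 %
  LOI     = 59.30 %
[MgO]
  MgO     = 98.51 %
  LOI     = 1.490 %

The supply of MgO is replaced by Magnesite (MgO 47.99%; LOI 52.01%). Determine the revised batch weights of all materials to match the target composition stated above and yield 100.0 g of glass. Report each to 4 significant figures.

Revised batch per 100.0 g glass:
  Talc: 49.81 g
  Potassium carbonate: 27.20 g
  Zircon: 19.21 g
  Zinc white: 2.837 g
  Li2CO3: 7.445 g
  Magnesite: 18.87 g
Total batch = 125.4 g; LOI loss = 25.38 g

Rounding to four significant digits applies to each mid-chain value as shown — all internal work runs at full precision at all times. Every reported number takes just one rounding — derived quantities are carried from the batch weights at 100.0 g of glass at exact precision (the six compositions, net glass mass, the totals, yield, ignition loss) as set out in the problem or the answer.
Oxide mass targets, per 100.0 g glass:
  ZnO: 2.831% × 100.0 = 2.831 g
  SiO2: 37.85% × 100.0 = 37.85 g
  K2O: 18.56% × 100.0 = 18.56 g
  ZrO2: 12.82% × 100.0 = 12.82 g
  MgO: 24.90% × 100.0 = 24.90 g
  Li2O: 3.030% × 100.0 = 3.030 g
Sums-versus-targets review with the batch weights as given, under the basis named above (summed amounts equal target values given rounding of the digits):
  ZnO: 2.837·0.9980 = 2.831 g (target 2.831 g)
  SiO2: 49.81·0.6321 + 19.21·0.3315 = 37.85 g (target 37.85 g)
  K2O: 27.20·0.6823 = 18.56 g (target 18.56 g)
  ZrO2: 19.21·0.6675 = 12.82 g (target 12.82 g)
  MgO: 49.81·0.3181 + 18.87·0.4799 = 24.90 g (target 24.90 g)
  Li2O: 7.445·0.4070 = 3.030 g (target 3.030 g)
Glass-mass sanity pass: Σ batch − LOI loss = 100.0 g (summing oxide targets gives 99.99 g; basis as stated: 100.0 g — deltas are rounding alone).
Batch grand total — Σ batch = 125.4 g; loss to ignition Σ batch·LOI = 25.38 g; yield = glass ÷ total batch = 79.76%.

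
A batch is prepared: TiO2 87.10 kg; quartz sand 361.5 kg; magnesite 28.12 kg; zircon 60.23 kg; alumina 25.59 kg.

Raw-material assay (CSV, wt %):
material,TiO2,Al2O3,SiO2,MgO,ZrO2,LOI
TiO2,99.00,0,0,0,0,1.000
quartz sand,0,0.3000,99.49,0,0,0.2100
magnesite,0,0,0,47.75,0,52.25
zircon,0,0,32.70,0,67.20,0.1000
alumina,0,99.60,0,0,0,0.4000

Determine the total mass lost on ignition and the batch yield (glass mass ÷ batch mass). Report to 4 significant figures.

LOI loss = 16.49 kg; glass = 546.1 kg; yield = 97.07%

The whole derivation keeps full precision from first step to last — mid-chain values are displayed rounded to four significant figures at each printed step. Exactly one rounding is applied to every reported result; derived quantities, including the totals, five oxide percentages, LOI, the yield, glass mass, are carried starting from the weights for 546.1 kg of glass at exact precision, precisely as stated by problem or answer.
LOI of each material in turn:
  TiO2: 87.10 × 0.01000 = 0.8710 kg
  quartz sand: 361.5 × 0.002100 = 0.7591 kg
  magnesite: 28.12 × 0.5225 = 14.69 kg
  zircon: 60.23 × 0.001000 = 0.06023 kg
  alumina: 25.59 × 0.004000 = 0.1024 kg
Total LOI = 16.49 kg
Glass = batch − LOI = 562.5 − 16.49 = 546.1 kg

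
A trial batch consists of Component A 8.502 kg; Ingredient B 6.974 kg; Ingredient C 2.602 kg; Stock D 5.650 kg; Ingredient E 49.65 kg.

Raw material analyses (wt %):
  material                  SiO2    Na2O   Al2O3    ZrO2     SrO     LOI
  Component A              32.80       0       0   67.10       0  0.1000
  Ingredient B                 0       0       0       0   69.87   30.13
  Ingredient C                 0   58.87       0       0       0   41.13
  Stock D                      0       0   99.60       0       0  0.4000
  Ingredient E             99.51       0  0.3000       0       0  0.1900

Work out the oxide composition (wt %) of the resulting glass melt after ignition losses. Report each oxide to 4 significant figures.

Each numeric step keeps full precision from start to finish — the intermediate values appear, rounded to 4 significant digits, in the printout; a single rounding produces every reported value; the derived quantities (the yield, LOI, glass mass, five oxide percentages, totals) are recomputed from the batch weights for 70.08 kg of glass in full precision exactly as shown in problem or answer.
What the batch supplies per oxide:
  SiO2: 8.502·0.3280 + 49.65·0.9951 = 52.20 kg
  Na2O: 2.602·0.5887 = 1.532 kg
  Al2O3: 5.650·0.9960 + 49.65·0.003000 = 5.776 kg
  ZrO2: 8.502·0.6710 = 5.705 kg
  SrO: 6.974·0.6987 = 4.873 kg
LOI: 8.502·0.001000 + 6.974·0.3013 + 2.602·0.4113 + 5.650·0.004000 + 49.65·0.001900 = 3.297 kg
Glass = total batch minus LOI = 73.38 − 3.297 = 70.08 kg (matching Σ of the oxides)
percent share: oxide ÷ glass, ×100

Glass mass = 70.08 kg (batch 73.38 − LOI 3.297).
Composition: SiO2 74.48%, Na2O 2.186%, Al2O3 8.242%, ZrO2 8.140%, SrO 6.953%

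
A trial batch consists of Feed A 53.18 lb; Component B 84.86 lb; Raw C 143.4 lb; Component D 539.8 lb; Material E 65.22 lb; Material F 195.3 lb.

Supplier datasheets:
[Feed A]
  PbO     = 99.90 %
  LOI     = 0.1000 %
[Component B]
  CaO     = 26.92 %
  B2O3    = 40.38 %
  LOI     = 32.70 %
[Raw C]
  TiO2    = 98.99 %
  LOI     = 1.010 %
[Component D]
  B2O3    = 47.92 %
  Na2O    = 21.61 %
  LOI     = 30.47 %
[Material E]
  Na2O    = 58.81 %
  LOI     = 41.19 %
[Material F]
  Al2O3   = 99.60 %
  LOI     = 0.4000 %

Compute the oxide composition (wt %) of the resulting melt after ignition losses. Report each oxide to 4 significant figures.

Glass mass = 860.4 lb (batch 1082 − LOI 221.4).
Composition: TiO2 16.50%, CaO 2.655%, PbO 6.175%, B2O3 34.05%, Na2O 18.02%, Al2O3 22.61%

Values along the way are printed rounded to four significant figures alongside each step — every computation maintains exact precision in all steps. Each reported result is rounded exactly once — the derived quantities, which include the totals, yield, six oxide percentages, LOI, glass mass, are computed at full precision, precisely as stated by either problem or answer, starting from the weights at 860.4 lb of glass.
Delivered oxide masses:
  TiO2: 143.4·0.9899 = 142.0 lb
  CaO: 84.86·0.2692 = 22.84 lb
  PbO: 53.18·0.9990 = 53.13 lb
  B2O3: 84.86·0.4038 + 539.8·0.4792 = 292.9 lb
  Na2O: 539.8·0.2161 + 65.22·0.5881 = 155.0 lb
  Al2O3: 195.3·0.9960 = 194.5 lb
LOI: 53.18·0.001000 + 84.86·0.3270 + 143.4·0.01010 + 539.8·0.3047 + 65.22·0.4119 + 195.3·0.004000 = 221.4 lb
Net of LOI, the glass mass = 1082 − 221.4 = 860.4 lb (consistent with Σ oxide mass)
each wt % is 100 × oxide ÷ glass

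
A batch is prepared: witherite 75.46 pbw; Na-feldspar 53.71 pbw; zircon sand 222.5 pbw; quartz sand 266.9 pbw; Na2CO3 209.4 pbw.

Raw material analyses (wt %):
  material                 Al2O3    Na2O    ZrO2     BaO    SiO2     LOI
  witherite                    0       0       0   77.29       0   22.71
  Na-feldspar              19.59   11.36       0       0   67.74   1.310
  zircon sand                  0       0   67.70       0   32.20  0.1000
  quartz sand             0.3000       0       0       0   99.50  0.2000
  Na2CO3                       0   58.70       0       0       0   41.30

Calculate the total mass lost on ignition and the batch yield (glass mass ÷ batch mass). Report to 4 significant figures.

The intermediate values appear, with 4-significant-figure rounding, when written out — all internal work holds exact precision at all times. Every reported number undergoes a single rounding. Derived quantities (five oxide percentages, net glass mass, the yield, totals, ignition loss) are recomputed from the weighed amounts per 722.9 pbw of glass in full precision as given in problem or answer.
Per-material ignition loss:
  witherite: 75.46 × 0.2271 = 17.14 pbw
  Na-feldspar: 53.71 × 0.01310 = 0.7036 pbw
  zircon sand: 222.5 × 0.001000 = 0.2225 pbw
  quartz sand: 266.9 × 0.002000 = 0.5338 pbw
  Na2CO3: 209.4 × 0.4130 = 86.48 pbw
Total LOI = 105.1 pbw
Glass = batch − LOI = 828.0 − 105.1 = 722.9 pbw

LOI loss = 105.1 pbw; glass = 722.9 pbw; yield = 87.31%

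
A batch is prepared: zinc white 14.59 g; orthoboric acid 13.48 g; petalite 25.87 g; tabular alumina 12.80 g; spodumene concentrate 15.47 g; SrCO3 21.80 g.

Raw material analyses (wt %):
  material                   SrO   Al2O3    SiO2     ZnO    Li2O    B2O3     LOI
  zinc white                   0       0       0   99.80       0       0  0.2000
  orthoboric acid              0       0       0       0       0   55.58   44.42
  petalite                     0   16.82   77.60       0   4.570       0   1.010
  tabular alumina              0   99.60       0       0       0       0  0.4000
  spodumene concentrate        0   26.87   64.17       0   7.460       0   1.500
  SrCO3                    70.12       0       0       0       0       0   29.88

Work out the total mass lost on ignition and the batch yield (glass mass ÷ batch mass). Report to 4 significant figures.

LOI loss = 13.08 g; glass = 90.93 g; yield = 87.43%

Working values are displayed rounded to 4 significant digits between the steps; every computation keeps full precision from start to finish — every reported value carries a single rounding; the derived quantities are rebuilt from the weighed amounts on 90.93 g of glass in full float precision (LOI, the yield, glass mass, the totals, six oxide percentages) as quoted within problem or answer.
LOI of each material in turn:
  zinc white: 14.59 × 0.002000 = 0.02918 g
  orthoboric acid: 13.48 × 0.4442 = 5.988 g
  petalite: 25.87 × 0.01010 = 0.2613 g
  tabular alumina: 12.80 × 0.004000 = 0.05120 g
  spodumene concentrate: 15.47 × 0.01500 = 0.2321 g
  SrCO3: 21.80 × 0.2988 = 6.514 g
Total LOI = 13.08 g
Glass = batch − LOI = 104.0 − 13.08 = 90.93 g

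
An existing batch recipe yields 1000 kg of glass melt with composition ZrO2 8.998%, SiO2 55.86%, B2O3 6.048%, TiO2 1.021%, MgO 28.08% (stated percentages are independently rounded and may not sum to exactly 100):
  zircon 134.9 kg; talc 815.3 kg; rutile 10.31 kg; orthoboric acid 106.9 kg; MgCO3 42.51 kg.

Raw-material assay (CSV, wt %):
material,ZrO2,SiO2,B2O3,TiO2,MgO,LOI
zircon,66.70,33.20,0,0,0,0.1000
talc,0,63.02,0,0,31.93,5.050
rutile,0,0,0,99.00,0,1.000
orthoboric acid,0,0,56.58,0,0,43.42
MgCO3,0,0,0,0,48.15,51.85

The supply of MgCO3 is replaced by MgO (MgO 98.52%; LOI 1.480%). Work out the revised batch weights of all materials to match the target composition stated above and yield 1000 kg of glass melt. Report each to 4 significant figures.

Full precision is kept in all steps — working values appear, rounded to 4 significant figures, across the worked steps — every reported value is rounded once only. Derived quantities, which include yield, ignition loss, net glass mass, totals, five oxide percentages, are computed in full float precision, as given in either problem or answer, starting from the weights for 1000 kg of glass.
Target masses of each oxide per 1000 kg glass melt:
  ZrO2: 8.998% × 1000 = 89.98 kg
  SiO2: 55.86% × 1000 = 558.6 kg
  B2O3: 6.048% × 1000 = 60.48 kg
  TiO2: 1.021% × 1000 = 10.21 kg
  MgO: 28.08% × 1000 = 280.8 kg
Sums-versus-targets review on the weights just shown, per the basis as stated (sums match the target masses net of answer rounding effects):
  ZrO2: 134.9·0.6670 = 89.98 kg (target 89.98 kg)
  SiO2: 134.9·0.3320 + 815.3·0.6302 = 558.6 kg (target 558.6 kg)
  B2O3: 106.9·0.5658 = 60.48 kg (target 60.48 kg)
  TiO2: 10.31·0.9900 = 10.21 kg (target 10.21 kg)
  MgO: 815.3·0.3193 + 20.78·0.9852 = 280.8 kg (target 280.8 kg)
Auditing the glass mass value: batch Σ − ignition loss = 1000 kg (summing oxide targets gives 1000 kg; basis as stated: 1000 kg — a pure rounding effect).
Adding the batch up: Σ batch = 1088 kg; Σ batch·LOI gives LOI loss = 88.13 kg; yield = glass ÷ total batch = 91.90%.

Revised batch per 1000 kg glass melt:
  zircon: 134.9 kg
  talc: 815.3 kg
  rutile: 10.31 kg
  orthoboric acid: 106.9 kg
  MgO: 20.78 kg
Total batch = 1088 kg; LOI loss = 88.13 kg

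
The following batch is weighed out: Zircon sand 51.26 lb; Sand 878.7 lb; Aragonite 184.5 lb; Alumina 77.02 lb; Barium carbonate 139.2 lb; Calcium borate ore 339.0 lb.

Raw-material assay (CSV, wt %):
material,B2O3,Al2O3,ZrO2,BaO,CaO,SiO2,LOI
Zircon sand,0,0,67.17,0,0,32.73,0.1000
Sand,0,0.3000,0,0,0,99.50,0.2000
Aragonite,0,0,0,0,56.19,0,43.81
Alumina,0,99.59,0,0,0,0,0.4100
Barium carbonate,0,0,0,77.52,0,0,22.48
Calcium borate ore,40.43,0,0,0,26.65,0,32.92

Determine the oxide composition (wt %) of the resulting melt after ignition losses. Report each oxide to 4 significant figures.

Glass mass = 1444 lb (batch 1670 − LOI 225.8).
Composition: B2O3 9.493%, Al2O3 5.495%, ZrO2 2.385%, BaO 7.474%, CaO 13.44%, SiO2 61.72%

The intermediate values are printed (rounded to 4 significant figures) in the printout; the working math keeps exact precision from first step to last; a single rounding yields each reported figure. Derived quantities are recomputed at full float precision (the yield, totals, net glass mass, the six compositions, LOI) from the weighed amounts per 1444 lb of glass exactly as shown in the problem or the answer.
Oxide-by-oxide delivered mass:
  B2O3: 339.0·0.4043 = 137.1 lb
  Al2O3: 878.7·0.003000 + 77.02·0.9959 = 79.34 lb
  ZrO2: 51.26·0.6717 = 34.43 lb
  BaO: 139.2·0.7752 = 107.9 lb
  CaO: 184.5·0.5619 + 339.0·0.2665 = 194.0 lb
  SiO2: 51.26·0.3273 + 878.7·0.9950 = 891.1 lb
LOI: 51.26·0.001000 + 878.7·0.002000 + 184.5·0.4381 + 77.02·0.004100 + 139.2·0.2248 + 339.0·0.3292 = 225.8 lb
batch − LOI leaves glass = 1670 − 225.8 = 1444 lb (the oxide masses sum to this)
wt %: oxide over glass, times 100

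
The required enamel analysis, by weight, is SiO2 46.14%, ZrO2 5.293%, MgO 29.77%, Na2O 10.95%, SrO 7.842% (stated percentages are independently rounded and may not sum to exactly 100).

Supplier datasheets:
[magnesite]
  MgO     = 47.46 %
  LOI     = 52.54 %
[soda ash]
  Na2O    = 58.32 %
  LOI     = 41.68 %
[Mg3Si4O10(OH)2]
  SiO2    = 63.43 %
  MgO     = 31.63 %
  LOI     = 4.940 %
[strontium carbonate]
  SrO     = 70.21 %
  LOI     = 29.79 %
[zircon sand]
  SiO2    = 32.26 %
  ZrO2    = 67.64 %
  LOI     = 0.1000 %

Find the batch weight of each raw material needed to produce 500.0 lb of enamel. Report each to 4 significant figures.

Batch per 500.0 lb enamel:
  magnesite: 84.50 lb
  soda ash: 93.88 lb
  Mg3Si4O10(OH)2: 343.8 lb
  strontium carbonate: 55.85 lb
  zircon sand: 39.13 lb
Total batch = 617.2 lb; LOI loss = 117.2 lb; yield = 81.01%

All internal work maintains full float precision at each step; the intermediate values appear rounded off to 4 significant figures in the printout — each reported figure sees exactly one rounding; derived quantities, including glass mass, ignition loss, the totals, the five compositions, the yield, are rebuilt starting from the weights per 500.0 lb of glass at full precision, as they appear in either problem or answer.
Target oxide masses per 500.0 lb enamel:
  SiO2: 46.14% × 500.0 = 230.7 lb
  ZrO2: 5.293% × 500.0 = 26.46 lb
  MgO: 29.77% × 500.0 = 148.8 lb
  Na2O: 10.95% × 500.0 = 54.75 lb
  SrO: 7.842% × 500.0 = 39.21 lb
Mass-balance tally per oxide on the weights just shown, versus the basis set out (sum by sum, the targets are met exact up to rounding of places):
  SiO2: 343.8·0.6343 + 39.13·0.3226 = 230.7 lb (target 230.7 lb)
  ZrO2: 39.13·0.6764 = 26.47 lb (target 26.46 lb)
  MgO: 84.50·0.4746 + 343.8·0.3163 = 148.8 lb (target 148.8 lb)
  Na2O: 93.88·0.5832 = 54.75 lb (target 54.75 lb)
  SrO: 55.85·0.7021 = 39.21 lb (target 39.21 lb)
Auditing the glass mass value: Σ batch − LOI loss = 500.0 lb (per-oxide target masses sum to 500.0 lb; stated basis 500.0 lb — rounding explains the deltas).
Adding the batch up: Σ batch = 617.2 lb; Σ batch·LOI gives LOI loss = 117.2 lb; as yield: glass ÷ batch → 81.01%.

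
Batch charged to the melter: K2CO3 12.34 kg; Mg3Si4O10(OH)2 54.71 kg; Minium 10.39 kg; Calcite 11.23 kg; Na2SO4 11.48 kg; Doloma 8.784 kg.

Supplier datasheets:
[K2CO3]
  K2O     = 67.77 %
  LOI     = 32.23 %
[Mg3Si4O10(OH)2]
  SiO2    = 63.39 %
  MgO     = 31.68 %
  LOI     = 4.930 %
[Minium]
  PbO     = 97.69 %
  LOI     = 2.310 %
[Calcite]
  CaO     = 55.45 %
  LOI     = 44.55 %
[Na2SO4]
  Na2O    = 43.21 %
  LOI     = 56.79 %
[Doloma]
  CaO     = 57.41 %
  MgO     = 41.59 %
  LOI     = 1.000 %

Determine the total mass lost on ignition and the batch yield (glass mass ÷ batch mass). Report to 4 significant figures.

Each numeric step carries full precision from start to finish — intermediates are printed rounded to four significant figures on the page — each reported value takes exactly one rounding. All derived quantities (LOI, glass mass, totals, the yield, the six compositions) are recomputed from the weighed amounts per 90.41 kg of glass in exact precision as set out in either problem or answer.
Material-by-material LOI:
  K2CO3: 12.34 × 0.3223 = 3.977 kg
  Mg3Si4O10(OH)2: 54.71 × 0.04930 = 2.697 kg
  Minium: 10.39 × 0.02310 = 0.2400 kg
  Calcite: 11.23 × 0.4455 = 5.003 kg
  Na2SO4: 11.48 × 0.5679 = 6.519 kg
  Doloma: 8.784 × 0.01000 = 0.08784 kg
Total LOI = 18.52 kg
Glass = batch − LOI = 108.9 − 18.52 = 90.41 kg

LOI loss = 18.52 kg; glass = 90.41 kg; yield = 82.99%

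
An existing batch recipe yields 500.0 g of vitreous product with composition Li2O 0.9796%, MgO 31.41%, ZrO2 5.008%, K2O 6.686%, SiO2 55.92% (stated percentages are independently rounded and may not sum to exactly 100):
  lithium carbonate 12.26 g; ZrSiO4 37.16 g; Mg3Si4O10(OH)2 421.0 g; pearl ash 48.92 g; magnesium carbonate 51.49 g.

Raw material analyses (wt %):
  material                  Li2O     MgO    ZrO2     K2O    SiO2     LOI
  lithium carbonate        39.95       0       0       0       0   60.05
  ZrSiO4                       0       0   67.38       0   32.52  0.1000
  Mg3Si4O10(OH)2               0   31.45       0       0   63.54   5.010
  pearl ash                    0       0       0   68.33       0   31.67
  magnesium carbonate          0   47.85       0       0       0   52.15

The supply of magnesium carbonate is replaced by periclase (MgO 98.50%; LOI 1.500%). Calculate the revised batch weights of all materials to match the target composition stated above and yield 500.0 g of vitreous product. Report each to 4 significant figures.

Revised batch per 500.0 g vitreous product:
  lithium carbonate: 12.26 g
  ZrSiO4: 37.16 g
  Mg3Si4O10(OH)2: 421.0 g
  pearl ash: 48.92 g
  periclase: 25.02 g
Total batch = 544.4 g; LOI loss = 44.36 g

The whole derivation holds full precision through the solve; in-progress results are printed rounded to 4 significant digits as written — exactly one rounding is applied to each reported result; the derived quantities are carried using the weight values for 500.0 g of glass in exact precision (five oxide percentages, the totals, the yield, ignition loss, net glass mass), as they appear in question or answer.
The oxide mass targets at 500.0 g vitreous product:
  Li2O: 0.9796% × 500.0 = 4.898 g
  MgO: 31.41% × 500.0 = 157.0 g
  ZrO2: 5.008% × 500.0 = 25.04 g
  K2O: 6.686% × 500.0 = 33.43 g
  SiO2: 55.92% × 500.0 = 279.6 g
Mass-balance tally per oxide given the weights on record, for the quoted basis mass (target by target, the sums agree modulo rounding of the values):
  Li2O: 12.26·0.3995 = 4.898 g (target 4.898 g)
  MgO: 421.0·0.3145 + 25.02·0.9850 = 157.0 g (target 157.0 g)
  ZrO2: 37.16·0.6738 = 25.04 g (target 25.04 g)
  K2O: 48.92·0.6833 = 33.43 g (target 33.43 g)
  SiO2: 37.16·0.3252 + 421.0·0.6354 = 279.6 g (target 279.6 g)
Glass-mass sanity pass: the batch minus its LOI: 500.0 g (the Σ of target masses is 500.0 g; stated basis 500.0 g — gaps are rounding artifacts).
Batch grand total — Σ batch = 544.4 g; LOI removed, Σ of batch·LOI: 44.36 g; yield: glass divided by total = 91.85%.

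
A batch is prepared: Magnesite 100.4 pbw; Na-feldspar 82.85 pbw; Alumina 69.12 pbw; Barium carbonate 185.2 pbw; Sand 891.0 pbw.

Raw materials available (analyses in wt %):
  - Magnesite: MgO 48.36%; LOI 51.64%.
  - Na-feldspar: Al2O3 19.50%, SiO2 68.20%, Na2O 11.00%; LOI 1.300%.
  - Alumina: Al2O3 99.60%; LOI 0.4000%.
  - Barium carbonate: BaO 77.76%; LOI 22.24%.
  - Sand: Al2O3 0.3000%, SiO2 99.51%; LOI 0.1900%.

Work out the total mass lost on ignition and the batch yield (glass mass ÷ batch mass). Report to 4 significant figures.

Every computation carries exact precision from first step to last — mid-chain values are printed rounded to four significant digits at each printed step — every reported result takes a single rounding — the derived quantities, which include yield, five oxide percentages, ignition loss, glass mass, totals, are re-derived at full precision, precisely as stated by question or answer, using the weight values per 1232 pbw of glass.
LOI of each material in turn:
  Magnesite: 100.4 × 0.5164 = 51.85 pbw
  Na-feldspar: 82.85 × 0.01300 = 1.077 pbw
  Alumina: 69.12 × 0.004000 = 0.2765 pbw
  Barium carbonate: 185.2 × 0.2224 = 41.19 pbw
  Sand: 891.0 × 0.001900 = 1.693 pbw
Total LOI = 96.08 pbw
Glass = batch − LOI = 1329 − 96.08 = 1232 pbw

LOI loss = 96.08 pbw; glass = 1232 pbw; yield = 92.77%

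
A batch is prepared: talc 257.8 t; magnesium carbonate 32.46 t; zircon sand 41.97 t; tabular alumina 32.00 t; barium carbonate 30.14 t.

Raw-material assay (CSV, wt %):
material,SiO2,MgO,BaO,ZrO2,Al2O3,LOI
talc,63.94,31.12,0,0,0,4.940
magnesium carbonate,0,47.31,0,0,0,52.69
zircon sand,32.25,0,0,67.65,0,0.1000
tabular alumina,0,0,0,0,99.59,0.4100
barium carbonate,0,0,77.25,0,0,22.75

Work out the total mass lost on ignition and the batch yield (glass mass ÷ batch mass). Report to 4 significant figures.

LOI loss = 36.87 t; glass = 357.5 t; yield = 90.65%

Mid-chain values are displayed rounded to 4 significant digits at each printed step. The working math carries full precision all the way through — each reported result is rounded only once; the derived quantities are re-derived using the weight values on 357.5 t of glass at exact precision (the five compositions, net glass mass, yield, the totals, LOI), as they appear in problem or answer.
Material-by-material LOI:
  talc: 257.8 × 0.04940 = 12.74 t
  magnesium carbonate: 32.46 × 0.5269 = 17.10 t
  zircon sand: 41.97 × 0.001000 = 0.04197 t
  tabular alumina: 32.00 × 0.004100 = 0.1312 t
  barium carbonate: 30.14 × 0.2275 = 6.857 t
Total LOI = 36.87 t
Glass = batch − LOI = 394.4 − 36.87 = 357.5 t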